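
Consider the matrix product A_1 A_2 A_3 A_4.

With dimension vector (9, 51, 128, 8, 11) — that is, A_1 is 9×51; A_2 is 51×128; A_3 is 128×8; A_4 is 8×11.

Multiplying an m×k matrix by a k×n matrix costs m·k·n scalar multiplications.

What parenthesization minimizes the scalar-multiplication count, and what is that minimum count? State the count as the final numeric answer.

Adjacent pairs: A_1A_2 = 9·51·128 = 58752; A_2A_3 = 51·128·8 = 52224; A_3A_4 = 128·8·11 = 11264.
Length 3: A_1..A_3: k=1: 0+52224+9·51·8=55896; k=2: 58752+0+9·128·8=67968 → min 55896 | A_2..A_4: k=2: 0+11264+51·128·11=83072; k=3: 52224+0+51·8·11=56712 → min 56712.
Length 4: A_1..A_4: k=1: 0+56712+9·51·11=61761; k=2: 58752+11264+9·128·11=82688; k=3: 55896+0+9·8·11=56688 → min 56688.
Optimal parenthesization: ((A_1 (A_2 A_3)) A_4) with cost 56688.

56688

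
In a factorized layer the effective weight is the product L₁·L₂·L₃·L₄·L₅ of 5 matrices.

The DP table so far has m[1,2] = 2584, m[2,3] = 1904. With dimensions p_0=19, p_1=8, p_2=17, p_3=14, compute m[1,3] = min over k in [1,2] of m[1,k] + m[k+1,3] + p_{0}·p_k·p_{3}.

m[1,3] = min over k∈[1,2] of m[1,k]+m[k+1,3]+p_{0}·p_k·p_{3}.
k=1: 0 + 1904 + 19·8·14 = 4032; k=2: 2584 + 0 + 19·17·14 = 7106.
Minimum: 4032 at k=1.

4032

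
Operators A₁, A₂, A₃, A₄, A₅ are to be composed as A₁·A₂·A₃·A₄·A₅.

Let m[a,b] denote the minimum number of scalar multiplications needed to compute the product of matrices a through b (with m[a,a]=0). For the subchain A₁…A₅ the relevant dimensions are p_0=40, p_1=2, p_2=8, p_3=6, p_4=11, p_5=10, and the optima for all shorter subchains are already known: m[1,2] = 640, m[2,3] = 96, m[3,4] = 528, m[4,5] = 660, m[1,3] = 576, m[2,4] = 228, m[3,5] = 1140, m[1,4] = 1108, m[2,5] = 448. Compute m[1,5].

1248

m[1,5] = min over k∈[1,4] of m[1,k]+m[k+1,5]+p_{0}·p_k·p_{5}.
k=1: 0 + 448 + 40·2·10 = 1248; k=2: 640 + 1140 + 40·8·10 = 4980; k=3: 576 + 660 + 40·6·10 = 3636; k=4: 1108 + 0 + 40·11·10 = 5508.
Minimum: 1248 at k=1.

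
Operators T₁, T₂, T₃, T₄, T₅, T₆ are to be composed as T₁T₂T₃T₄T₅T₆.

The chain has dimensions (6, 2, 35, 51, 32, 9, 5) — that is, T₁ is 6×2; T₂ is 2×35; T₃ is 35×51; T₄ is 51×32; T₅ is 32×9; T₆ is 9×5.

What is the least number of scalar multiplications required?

7560

Adjacent pairs: T₁T₂ = 6·2·35 = 420; T₂T₃ = 2·35·51 = 3570; T₃T₄ = 35·51·32 = 57120; T₄T₅ = 51·32·9 = 14688; T₅T₆ = 32·9·5 = 1440.
Length 3: T₁..T₃: k=1: 0+3570+6·2·51=4182; k=2: 420+0+6·35·51=11130 → min 4182 | T₂..T₄: k=2: 0+57120+2·35·32=59360; k=3: 3570+0+2·51·32=6834 → min 6834 | T₃..T₅: k=3: 0+14688+35·51·9=30753; k=4: 57120+0+35·32·9=67200 → min 30753 | T₄..T₆: k=4: 0+1440+51·32·5=9600; k=5: 14688+0+51·9·5=16983 → min 9600.
Length 4: T₁..T₄: k=1: 0+6834+6·2·32=7218; k=2: 420+57120+6·35·32=64260; k=3: 4182+0+6·51·32=13974 → min 7218 | T₂..T₅: k=2: 0+30753+2·35·9=31383; k=3: 3570+14688+2·51·9=19176; k=4: 6834+0+2·32·9=7410 → min 7410 | T₃..T₆: k=3: 0+9600+35·51·5=18525; k=4: 57120+1440+35·32·5=64160; k=5: 30753+0+35·9·5=32328 → min 18525.
Length 5: T₁..T₅: k=1: 0+7410+6·2·9=7518; k=2: 420+30753+6·35·9=33063; k=3: 4182+14688+6·51·9=21624; k=4: 7218+0+6·32·9=8946 → min 7518 | T₂..T₆: k=2: 0+18525+2·35·5=18875; k=3: 3570+9600+2·51·5=13680; k=4: 6834+1440+2·32·5=8594; k=5: 7410+0+2·9·5=7500 → min 7500.
Length 6: T₁..T₆: k=1: 0+7500+6·2·5=7560; k=2: 420+18525+6·35·5=19995; k=3: 4182+9600+6·51·5=15312; k=4: 7218+1440+6·32·5=9618; k=5: 7518+0+6·9·5=7788 → min 7560.
Optimal order: (T₁((((T₂T₃)T₄)T₅)T₆)) with cost 7560.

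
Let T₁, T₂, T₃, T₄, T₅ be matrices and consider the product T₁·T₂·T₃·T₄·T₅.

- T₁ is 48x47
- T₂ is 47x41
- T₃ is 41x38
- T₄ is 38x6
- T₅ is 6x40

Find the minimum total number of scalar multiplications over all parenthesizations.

Adjacent pairs: T₁T₂ = 48·47·41 = 92496; T₂T₃ = 47·41·38 = 73226; T₃T₄ = 41·38·6 = 9348; T₄T₅ = 38·6·40 = 9120.
Length 3: T₁..T₃: k=1: 0+73226+48·47·38=158954; k=2: 92496+0+48·41·38=167280 → min 158954 | T₂..T₄: k=2: 0+9348+47·41·6=20910; k=3: 73226+0+47·38·6=83942 → min 20910 | T₃..T₅: k=3: 0+9120+41·38·40=71440; k=4: 9348+0+41·6·40=19188 → min 19188.
Length 4: T₁..T₄: k=1: 0+20910+48·47·6=34446; k=2: 92496+9348+48·41·6=113652; k=3: 158954+0+48·38·6=169898 → min 34446 | T₂..T₅: k=2: 0+19188+47·41·40=96268; k=3: 73226+9120+47·38·40=153786; k=4: 20910+0+47·6·40=32190 → min 32190.
Length 5: T₁..T₅: k=1: 0+32190+48·47·40=122430; k=2: 92496+19188+48·41·40=190404; k=3: 158954+9120+48·38·40=241034; k=4: 34446+0+48·6·40=45966 → min 45966.
Optimal order: ((T₁·(T₂·(T₃·T₄)))·T₅) with cost 45966.

45966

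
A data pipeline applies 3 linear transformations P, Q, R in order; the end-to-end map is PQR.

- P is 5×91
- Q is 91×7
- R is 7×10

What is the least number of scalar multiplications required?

Order (P(QR)): (QR): 91×7 by 7×10 → 91×10, cost 91·7·10 = 6370; (P(QR)): 5×91 by 91×10 → 5×10, cost 5·91·10 = 4550; cumulative 10920. Total 10920.
Order ((PQ)R): (PQ): 5×91 by 91×7 → 5×7, cost 5·91·7 = 3185; ((PQ)R): 5×7 by 7×10 → 5×10, cost 5·7·10 = 350; cumulative 3535. Total 3535.
Minimum: 3535.

3535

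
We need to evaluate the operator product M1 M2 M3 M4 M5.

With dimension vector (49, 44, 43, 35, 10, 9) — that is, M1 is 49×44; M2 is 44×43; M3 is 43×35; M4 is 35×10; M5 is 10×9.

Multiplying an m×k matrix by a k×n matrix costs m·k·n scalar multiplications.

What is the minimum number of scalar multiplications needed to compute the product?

Adjacent pairs: M1M2 = 49·44·43 = 92708; M2M3 = 44·43·35 = 66220; M3M4 = 43·35·10 = 15050; M4M5 = 35·10·9 = 3150.
Length 3: M1..M3: k=1: 0+66220+49·44·35=141680; k=2: 92708+0+49·43·35=166453 → min 141680 | M2..M4: k=2: 0+15050+44·43·10=33970; k=3: 66220+0+44·35·10=81620 → min 33970 | M3..M5: k=3: 0+3150+43·35·9=16695; k=4: 15050+0+43·10·9=18920 → min 16695.
Length 4: M1..M4: k=1: 0+33970+49·44·10=55530; k=2: 92708+15050+49·43·10=128828; k=3: 141680+0+49·35·10=158830 → min 55530 | M2..M5: k=2: 0+16695+44·43·9=33723; k=3: 66220+3150+44·35·9=83230; k=4: 33970+0+44·10·9=37930 → min 33723.
Length 5: M1..M5: k=1: 0+33723+49·44·9=53127; k=2: 92708+16695+49·43·9=128366; k=3: 141680+3150+49·35·9=160265; k=4: 55530+0+49·10·9=59940 → min 53127.
Optimal order: (M1 (M2 (M3 (M4 M5)))) with cost 53127.

53127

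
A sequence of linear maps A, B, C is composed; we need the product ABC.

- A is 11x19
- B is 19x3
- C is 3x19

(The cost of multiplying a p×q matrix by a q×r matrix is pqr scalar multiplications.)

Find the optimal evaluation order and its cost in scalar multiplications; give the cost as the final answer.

(A(BC)): cost 5054.
((AB)C): cost 1254.
Optimal: ((AB)C) with cost 1254.

1254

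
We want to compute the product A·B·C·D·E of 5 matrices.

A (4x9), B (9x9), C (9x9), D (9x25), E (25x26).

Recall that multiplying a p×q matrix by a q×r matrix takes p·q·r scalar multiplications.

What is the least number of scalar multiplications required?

4148

Adjacent pairs: AB = 4·9·9 = 324; BC = 9·9·9 = 729; CD = 9·9·25 = 2025; DE = 9·25·26 = 5850.
Length 3: A..C: k=1: 0+729+4·9·9=1053; k=2: 324+0+4·9·9=648 → min 648 | B..D: k=2: 0+2025+9·9·25=4050; k=3: 729+0+9·9·25=2754 → min 2754 | C..E: k=3: 0+5850+9·9·26=7956; k=4: 2025+0+9·25·26=7875 → min 7875.
Length 4: A..D: k=1: 0+2754+4·9·25=3654; k=2: 324+2025+4·9·25=3249; k=3: 648+0+4·9·25=1548 → min 1548 | B..E: k=2: 0+7875+9·9·26=9981; k=3: 729+5850+9·9·26=8685; k=4: 2754+0+9·25·26=8604 → min 8604.
Length 5: A..E: k=1: 0+8604+4·9·26=9540; k=2: 324+7875+4·9·26=9135; k=3: 648+5850+4·9·26=7434; k=4: 1548+0+4·25·26=4148 → min 4148.
Optimal order: ((((A·B)·C)·D)·E) with cost 4148.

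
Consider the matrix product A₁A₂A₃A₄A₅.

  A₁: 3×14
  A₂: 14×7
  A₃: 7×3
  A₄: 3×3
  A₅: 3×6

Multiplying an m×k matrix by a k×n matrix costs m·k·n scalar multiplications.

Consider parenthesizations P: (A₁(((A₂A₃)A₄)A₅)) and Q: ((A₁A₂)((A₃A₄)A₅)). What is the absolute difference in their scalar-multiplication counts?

315

Order P = (A₁(((A₂A₃)A₄)A₅)): (A₂A₃): 14×7 by 7×3 → 14×3, cost 14·7·3 = 294; ((A₂A₃)A₄): 14×3 by 3×3 → 14×3, cost 14·3·3 = 126; cumulative 420; (((A₂A₃)A₄)A₅): 14×3 by 3×6 → 14×6, cost 14·3·6 = 252; cumulative 672; (A₁(((A₂A₃)A₄)A₅)): 3×14 by 14×6 → 3×6, cost 3·14·6 = 252; cumulative 924. Total 924.
Order Q = ((A₁A₂)((A₃A₄)A₅)): (A₁A₂): 3×14 by 14×7 → 3×7, cost 3·14·7 = 294; (A₃A₄): 7×3 by 3×3 → 7×3, cost 7·3·3 = 63; ((A₃A₄)A₅): 7×3 by 3×6 → 7×6, cost 7·3·6 = 126; cumulative 189; ((A₁A₂)((A₃A₄)A₅)): 3×7 by 7×6 → 3×6, cost 3·7·6 = 126; cumulative 609. Total 609.
Difference: |924 − 609| = 315.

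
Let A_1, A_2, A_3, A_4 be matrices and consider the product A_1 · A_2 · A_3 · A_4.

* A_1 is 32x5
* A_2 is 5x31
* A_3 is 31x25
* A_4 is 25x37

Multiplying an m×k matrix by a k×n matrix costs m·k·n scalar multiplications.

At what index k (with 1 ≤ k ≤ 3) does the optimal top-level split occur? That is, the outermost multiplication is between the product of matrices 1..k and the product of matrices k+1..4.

Adjacent pairs: A_1A_2 = 32·5·31 = 4960; A_2A_3 = 5·31·25 = 3875; A_3A_4 = 31·25·37 = 28675.
Length 3: A_1..A_3: k=1: 0+3875+32·5·25=7875; k=2: 4960+0+32·31·25=29760 → min 7875 | A_2..A_4: k=2: 0+28675+5·31·37=34410; k=3: 3875+0+5·25·37=8500 → min 8500.
Top-level splits: k=1: (A_1..A_1)·(A_2..A_4) → 0+8500+32·5·37 = 14420; k=2: (A_1..A_2)·(A_3..A_4) → 4960+28675+32·31·37 = 70339; k=3: (A_1..A_3)·(A_4..A_4) → 7875+0+32·25·37 = 37475.
Best split is after A_1, i.e. k = 1.

1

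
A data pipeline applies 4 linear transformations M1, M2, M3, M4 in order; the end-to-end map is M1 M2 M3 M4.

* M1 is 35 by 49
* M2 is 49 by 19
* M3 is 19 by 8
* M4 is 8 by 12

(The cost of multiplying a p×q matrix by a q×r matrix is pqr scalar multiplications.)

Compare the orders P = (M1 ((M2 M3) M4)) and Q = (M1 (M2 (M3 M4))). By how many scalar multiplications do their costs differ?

Order P = (M1 ((M2 M3) M4)): (M2 M3): 49×19 by 19×8 → 49×8, cost 49·19·8 = 7448; ((M2 M3) M4): 49×8 by 8×12 → 49×12, cost 49·8·12 = 4704; cumulative 12152; (M1 ((M2 M3) M4)): 35×49 by 49×12 → 35×12, cost 35·49·12 = 20580; cumulative 32732. Total 32732.
Order Q = (M1 (M2 (M3 M4))): (M3 M4): 19×8 by 8×12 → 19×12, cost 19·8·12 = 1824; (M2 (M3 M4)): 49×19 by 19×12 → 49×12, cost 49·19·12 = 11172; cumulative 12996; (M1 (M2 (M3 M4))): 35×49 by 49×12 → 35×12, cost 35·49·12 = 20580; cumulative 33576. Total 33576.
Difference: |32732 − 33576| = 844.

844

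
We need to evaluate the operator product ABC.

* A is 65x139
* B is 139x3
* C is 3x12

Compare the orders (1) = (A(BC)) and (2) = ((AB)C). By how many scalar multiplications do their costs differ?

Order (1) = (A(BC)): (BC): 139×3 by 3×12 → 139×12, cost 139·3·12 = 5004; (A(BC)): 65×139 by 139×12 → 65×12, cost 65·139·12 = 108420; cumulative 113424. Total 113424.
Order (2) = ((AB)C): (AB): 65×139 by 139×3 → 65×3, cost 65·139·3 = 27105; ((AB)C): 65×3 by 3×12 → 65×12, cost 65·3·12 = 2340; cumulative 29445. Total 29445.
Difference: |113424 − 29445| = 83979.

83979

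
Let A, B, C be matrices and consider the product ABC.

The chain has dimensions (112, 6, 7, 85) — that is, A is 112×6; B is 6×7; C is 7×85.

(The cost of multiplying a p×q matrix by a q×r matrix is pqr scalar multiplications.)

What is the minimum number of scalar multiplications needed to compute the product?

Order (A(BC)): (BC): 6×7 by 7×85 → 6×85, cost 6·7·85 = 3570; (A(BC)): 112×6 by 6×85 → 112×85, cost 112·6·85 = 57120; cumulative 60690. Total 60690.
Order ((AB)C): (AB): 112×6 by 6×7 → 112×7, cost 112·6·7 = 4704; ((AB)C): 112×7 by 7×85 → 112×85, cost 112·7·85 = 66640; cumulative 71344. Total 71344.
Minimum: 60690.

60690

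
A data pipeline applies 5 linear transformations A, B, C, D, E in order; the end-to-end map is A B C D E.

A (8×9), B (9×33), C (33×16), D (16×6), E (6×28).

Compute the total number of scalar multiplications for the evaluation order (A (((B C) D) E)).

9144

(B C): 9×33 by 33×16 → 9×16, cost 9·33·16 = 4752
((B C) D): 9×16 by 16×6 → 9×6, cost 9·16·6 = 864; cumulative 5616
(((B C) D) E): 9×6 by 6×28 → 9×28, cost 9·6·28 = 1512; cumulative 7128
(A (((B C) D) E)): 8×9 by 9×28 → 8×28, cost 8·9·28 = 2016; cumulative 9144
Total: 9144 scalar multiplications.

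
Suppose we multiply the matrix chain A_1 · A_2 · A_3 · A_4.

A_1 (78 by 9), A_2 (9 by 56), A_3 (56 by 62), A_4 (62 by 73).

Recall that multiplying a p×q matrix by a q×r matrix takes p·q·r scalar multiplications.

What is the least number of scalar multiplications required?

Adjacent pairs: A_1A_2 = 78·9·56 = 39312; A_2A_3 = 9·56·62 = 31248; A_3A_4 = 56·62·73 = 253456.
Length 3: A_1..A_3: k=1: 0+31248+78·9·62=74772; k=2: 39312+0+78·56·62=310128 → min 74772 | A_2..A_4: k=2: 0+253456+9·56·73=290248; k=3: 31248+0+9·62·73=71982 → min 71982.
Length 4: A_1..A_4: k=1: 0+71982+78·9·73=123228; k=2: 39312+253456+78·56·73=611632; k=3: 74772+0+78·62·73=427800 → min 123228.
Optimal order: (A_1 · ((A_2 · A_3) · A_4)) with cost 123228.

123228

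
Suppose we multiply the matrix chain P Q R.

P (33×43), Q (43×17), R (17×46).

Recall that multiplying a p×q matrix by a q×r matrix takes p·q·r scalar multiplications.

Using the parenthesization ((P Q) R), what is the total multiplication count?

49929

(P Q): 33×43 by 43×17 → 33×17, cost 33·43·17 = 24123
((P Q) R): 33×17 by 17×46 → 33×46, cost 33·17·46 = 25806; cumulative 49929
Total: 49929 scalar multiplications.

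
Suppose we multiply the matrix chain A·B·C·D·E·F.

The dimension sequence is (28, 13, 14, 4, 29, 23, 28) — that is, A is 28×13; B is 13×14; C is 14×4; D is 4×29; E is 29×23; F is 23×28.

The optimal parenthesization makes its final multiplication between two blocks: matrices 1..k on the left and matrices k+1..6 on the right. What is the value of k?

Adjacent pairs: AB = 28·13·14 = 5096; BC = 13·14·4 = 728; CD = 14·4·29 = 1624; DE = 4·29·23 = 2668; EF = 29·23·28 = 18676.
Length 3: A..C: k=1: 0+728+28·13·4=2184; k=2: 5096+0+28·14·4=6664 → min 2184 | B..D: k=2: 0+1624+13·14·29=6902; k=3: 728+0+13·4·29=2236 → min 2236 | C..E: k=3: 0+2668+14·4·23=3956; k=4: 1624+0+14·29·23=10962 → min 3956 | D..F: k=4: 0+18676+4·29·28=21924; k=5: 2668+0+4·23·28=5244 → min 5244.
Length 4: A..D: k=1: 0+2236+28·13·29=12792; k=2: 5096+1624+28·14·29=18088; k=3: 2184+0+28·4·29=5432 → min 5432 | B..E: k=2: 0+3956+13·14·23=8142; k=3: 728+2668+13·4·23=4592; k=4: 2236+0+13·29·23=10907 → min 4592 | C..F: k=3: 0+5244+14·4·28=6812; k=4: 1624+18676+14·29·28=31668; k=5: 3956+0+14·23·28=12972 → min 6812.
Length 5: A..E: k=1: 0+4592+28·13·23=12964; k=2: 5096+3956+28·14·23=18068; k=3: 2184+2668+28·4·23=7428; k=4: 5432+0+28·29·23=24108 → min 7428 | B..F: k=2: 0+6812+13·14·28=11908; k=3: 728+5244+13·4·28=7428; k=4: 2236+18676+13·29·28=31468; k=5: 4592+0+13·23·28=12964 → min 7428.
Top-level splits: k=1: (A..A)·(B..F) → 0+7428+28·13·28 = 17620; k=2: (A..B)·(C..F) → 5096+6812+28·14·28 = 22884; k=3: (A..C)·(D..F) → 2184+5244+28·4·28 = 10564; k=4: (A..D)·(E..F) → 5432+18676+28·29·28 = 46844; k=5: (A..E)·(F..F) → 7428+0+28·23·28 = 25460.
Best split is after C, i.e. k = 3.

3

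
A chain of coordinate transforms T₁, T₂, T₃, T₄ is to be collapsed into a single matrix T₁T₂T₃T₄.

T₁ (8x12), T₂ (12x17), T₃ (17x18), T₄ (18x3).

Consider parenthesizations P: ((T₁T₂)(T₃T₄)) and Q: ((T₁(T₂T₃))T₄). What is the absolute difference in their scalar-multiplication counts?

Order P = ((T₁T₂)(T₃T₄)): (T₁T₂): 8×12 by 12×17 → 8×17, cost 8·12·17 = 1632; (T₃T₄): 17×18 by 18×3 → 17×3, cost 17·18·3 = 918; ((T₁T₂)(T₃T₄)): 8×17 by 17×3 → 8×3, cost 8·17·3 = 408; cumulative 2958. Total 2958.
Order Q = ((T₁(T₂T₃))T₄): (T₂T₃): 12×17 by 17×18 → 12×18, cost 12·17·18 = 3672; (T₁(T₂T₃)): 8×12 by 12×18 → 8×18, cost 8·12·18 = 1728; cumulative 5400; ((T₁(T₂T₃))T₄): 8×18 by 18×3 → 8×3, cost 8·18·3 = 432; cumulative 5832. Total 5832.
Difference: |2958 − 5832| = 2874.

2874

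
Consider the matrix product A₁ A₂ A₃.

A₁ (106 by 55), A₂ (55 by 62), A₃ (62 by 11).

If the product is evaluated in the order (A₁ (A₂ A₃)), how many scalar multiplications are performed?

(A₂ A₃): 55×62 by 62×11 → 55×11, cost 55·62·11 = 37510
(A₁ (A₂ A₃)): 106×55 by 55×11 → 106×11, cost 106·55·11 = 64130; cumulative 101640
Total: 101640 scalar multiplications.

101640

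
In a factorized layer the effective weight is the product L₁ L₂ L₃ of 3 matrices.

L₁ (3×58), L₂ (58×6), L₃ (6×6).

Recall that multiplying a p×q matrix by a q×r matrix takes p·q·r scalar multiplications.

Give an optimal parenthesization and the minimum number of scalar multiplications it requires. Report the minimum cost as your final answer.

(L₁ (L₂ L₃)): cost 3132.
((L₁ L₂) L₃): cost 1152.
Optimal: ((L₁ L₂) L₃) with cost 1152.

1152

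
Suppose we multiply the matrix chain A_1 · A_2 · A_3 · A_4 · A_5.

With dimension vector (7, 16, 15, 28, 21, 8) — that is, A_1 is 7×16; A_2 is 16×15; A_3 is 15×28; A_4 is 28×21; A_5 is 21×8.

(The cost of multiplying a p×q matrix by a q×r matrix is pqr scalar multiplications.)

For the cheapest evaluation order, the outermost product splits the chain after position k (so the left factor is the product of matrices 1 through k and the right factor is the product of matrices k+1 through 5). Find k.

Adjacent pairs: A_1A_2 = 7·16·15 = 1680; A_2A_3 = 16·15·28 = 6720; A_3A_4 = 15·28·21 = 8820; A_4A_5 = 28·21·8 = 4704.
Length 3: A_1..A_3: k=1: 0+6720+7·16·28=9856; k=2: 1680+0+7·15·28=4620 → min 4620 | A_2..A_4: k=2: 0+8820+16·15·21=13860; k=3: 6720+0+16·28·21=16128 → min 13860 | A_3..A_5: k=3: 0+4704+15·28·8=8064; k=4: 8820+0+15·21·8=11340 → min 8064.
Length 4: A_1..A_4: k=1: 0+13860+7·16·21=16212; k=2: 1680+8820+7·15·21=12705; k=3: 4620+0+7·28·21=8736 → min 8736 | A_2..A_5: k=2: 0+8064+16·15·8=9984; k=3: 6720+4704+16·28·8=15008; k=4: 13860+0+16·21·8=16548 → min 9984.
Top-level splits: k=1: (A_1..A_1)·(A_2..A_5) → 0+9984+7·16·8 = 10880; k=2: (A_1..A_2)·(A_3..A_5) → 1680+8064+7·15·8 = 10584; k=3: (A_1..A_3)·(A_4..A_5) → 4620+4704+7·28·8 = 10892; k=4: (A_1..A_4)·(A_5..A_5) → 8736+0+7·21·8 = 9912.
Best split is after A_4, i.e. k = 4.

4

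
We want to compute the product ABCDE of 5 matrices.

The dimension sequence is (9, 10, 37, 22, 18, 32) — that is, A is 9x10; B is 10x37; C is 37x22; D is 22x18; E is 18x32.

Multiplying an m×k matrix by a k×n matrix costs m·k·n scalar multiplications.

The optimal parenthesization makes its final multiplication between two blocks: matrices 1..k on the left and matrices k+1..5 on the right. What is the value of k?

4

Adjacent pairs: AB = 9·10·37 = 3330; BC = 10·37·22 = 8140; CD = 37·22·18 = 14652; DE = 22·18·32 = 12672.
Length 3: A..C: k=1: 0+8140+9·10·22=10120; k=2: 3330+0+9·37·22=10656 → min 10120 | B..D: k=2: 0+14652+10·37·18=21312; k=3: 8140+0+10·22·18=12100 → min 12100 | C..E: k=3: 0+12672+37·22·32=38720; k=4: 14652+0+37·18·32=35964 → min 35964.
Length 4: A..D: k=1: 0+12100+9·10·18=13720; k=2: 3330+14652+9·37·18=23976; k=3: 10120+0+9·22·18=13684 → min 13684 | B..E: k=2: 0+35964+10·37·32=47804; k=3: 8140+12672+10·22·32=27852; k=4: 12100+0+10·18·32=17860 → min 17860.
Top-level splits: k=1: (A..A)·(B..E) → 0+17860+9·10·32 = 20740; k=2: (A..B)·(C..E) → 3330+35964+9·37·32 = 49950; k=3: (A..C)·(D..E) → 10120+12672+9·22·32 = 29128; k=4: (A..D)·(E..E) → 13684+0+9·18·32 = 18868.
Best split is after D, i.e. k = 4.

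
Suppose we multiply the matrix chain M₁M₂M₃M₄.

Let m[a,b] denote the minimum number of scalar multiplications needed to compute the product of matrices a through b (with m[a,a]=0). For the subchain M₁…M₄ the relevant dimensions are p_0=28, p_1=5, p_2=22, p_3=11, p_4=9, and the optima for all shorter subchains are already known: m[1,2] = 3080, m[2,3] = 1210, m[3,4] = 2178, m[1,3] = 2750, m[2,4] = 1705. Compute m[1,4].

m[1,4] = min over k∈[1,3] of m[1,k]+m[k+1,4]+p_{0}·p_k·p_{4}.
k=1: 0 + 1705 + 28·5·9 = 2965; k=2: 3080 + 2178 + 28·22·9 = 10802; k=3: 2750 + 0 + 28·11·9 = 5522.
Minimum: 2965 at k=1.

2965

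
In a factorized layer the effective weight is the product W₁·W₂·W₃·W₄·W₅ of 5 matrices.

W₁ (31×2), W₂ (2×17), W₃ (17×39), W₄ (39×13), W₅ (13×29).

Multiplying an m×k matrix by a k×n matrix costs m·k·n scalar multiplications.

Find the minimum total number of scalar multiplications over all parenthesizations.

Adjacent pairs: W₁W₂ = 31·2·17 = 1054; W₂W₃ = 2·17·39 = 1326; W₃W₄ = 17·39·13 = 8619; W₄W₅ = 39·13·29 = 14703.
Length 3: W₁..W₃: k=1: 0+1326+31·2·39=3744; k=2: 1054+0+31·17·39=21607 → min 3744 | W₂..W₄: k=2: 0+8619+2·17·13=9061; k=3: 1326+0+2·39·13=2340 → min 2340 | W₃..W₅: k=3: 0+14703+17·39·29=33930; k=4: 8619+0+17·13·29=15028 → min 15028.
Length 4: W₁..W₄: k=1: 0+2340+31·2·13=3146; k=2: 1054+8619+31·17·13=16524; k=3: 3744+0+31·39·13=19461 → min 3146 | W₂..W₅: k=2: 0+15028+2·17·29=16014; k=3: 1326+14703+2·39·29=18291; k=4: 2340+0+2·13·29=3094 → min 3094.
Length 5: W₁..W₅: k=1: 0+3094+31·2·29=4892; k=2: 1054+15028+31·17·29=31365; k=3: 3744+14703+31·39·29=53508; k=4: 3146+0+31·13·29=14833 → min 4892.
Optimal order: (W₁·(((W₂·W₃)·W₄)·W₅)) with cost 4892.

4892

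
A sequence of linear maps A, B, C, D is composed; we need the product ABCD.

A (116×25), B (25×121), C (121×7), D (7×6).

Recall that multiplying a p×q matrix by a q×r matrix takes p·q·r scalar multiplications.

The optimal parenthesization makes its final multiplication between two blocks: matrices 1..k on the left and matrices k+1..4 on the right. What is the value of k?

1

Adjacent pairs: AB = 116·25·121 = 350900; BC = 25·121·7 = 21175; CD = 121·7·6 = 5082.
Length 3: A..C: k=1: 0+21175+116·25·7=41475; k=2: 350900+0+116·121·7=449152 → min 41475 | B..D: k=2: 0+5082+25·121·6=23232; k=3: 21175+0+25·7·6=22225 → min 22225.
Top-level splits: k=1: (A..A)·(B..D) → 0+22225+116·25·6 = 39625; k=2: (A..B)·(C..D) → 350900+5082+116·121·6 = 440198; k=3: (A..C)·(D..D) → 41475+0+116·7·6 = 46347.
Best split is after A, i.e. k = 1.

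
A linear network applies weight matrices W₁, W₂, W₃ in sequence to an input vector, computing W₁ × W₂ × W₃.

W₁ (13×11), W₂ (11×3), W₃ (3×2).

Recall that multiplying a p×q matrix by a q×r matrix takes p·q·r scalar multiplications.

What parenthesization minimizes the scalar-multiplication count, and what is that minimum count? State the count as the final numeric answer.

352

(W₁ × (W₂ × W₃)): cost 352.
((W₁ × W₂) × W₃): cost 507.
Optimal: (W₁ × (W₂ × W₃)) with cost 352.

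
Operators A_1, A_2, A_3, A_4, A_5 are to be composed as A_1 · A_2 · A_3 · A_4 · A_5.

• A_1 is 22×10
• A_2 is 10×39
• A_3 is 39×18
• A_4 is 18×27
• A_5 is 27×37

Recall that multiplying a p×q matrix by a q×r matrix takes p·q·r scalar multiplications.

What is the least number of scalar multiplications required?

Adjacent pairs: A_1A_2 = 22·10·39 = 8580; A_2A_3 = 10·39·18 = 7020; A_3A_4 = 39·18·27 = 18954; A_4A_5 = 18·27·37 = 17982.
Length 3: A_1..A_3: k=1: 0+7020+22·10·18=10980; k=2: 8580+0+22·39·18=24024 → min 10980 | A_2..A_4: k=2: 0+18954+10·39·27=29484; k=3: 7020+0+10·18·27=11880 → min 11880 | A_3..A_5: k=3: 0+17982+39·18·37=43956; k=4: 18954+0+39·27·37=57915 → min 43956.
Length 4: A_1..A_4: k=1: 0+11880+22·10·27=17820; k=2: 8580+18954+22·39·27=50700; k=3: 10980+0+22·18·27=21672 → min 17820 | A_2..A_5: k=2: 0+43956+10·39·37=58386; k=3: 7020+17982+10·18·37=31662; k=4: 11880+0+10·27·37=21870 → min 21870.
Length 5: A_1..A_5: k=1: 0+21870+22·10·37=30010; k=2: 8580+43956+22·39·37=84282; k=3: 10980+17982+22·18·37=43614; k=4: 17820+0+22·27·37=39798 → min 30010.
Optimal order: (A_1 · (((A_2 · A_3) · A_4) · A_5)) with cost 30010.

30010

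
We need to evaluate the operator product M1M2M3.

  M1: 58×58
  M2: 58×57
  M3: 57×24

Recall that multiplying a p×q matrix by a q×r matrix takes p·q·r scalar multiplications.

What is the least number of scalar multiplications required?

Order (M1(M2M3)): (M2M3): 58×57 by 57×24 → 58×24, cost 58·57·24 = 79344; (M1(M2M3)): 58×58 by 58×24 → 58×24, cost 58·58·24 = 80736; cumulative 160080. Total 160080.
Order ((M1M2)M3): (M1M2): 58×58 by 58×57 → 58×57, cost 58·58·57 = 191748; ((M1M2)M3): 58×57 by 57×24 → 58×24, cost 58·57·24 = 79344; cumulative 271092. Total 271092.
Minimum: 160080.

160080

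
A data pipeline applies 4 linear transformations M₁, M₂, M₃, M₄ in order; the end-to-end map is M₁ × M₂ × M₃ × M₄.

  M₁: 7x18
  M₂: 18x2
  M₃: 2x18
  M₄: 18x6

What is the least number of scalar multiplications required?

552

Adjacent pairs: M₁M₂ = 7·18·2 = 252; M₂M₃ = 18·2·18 = 648; M₃M₄ = 2·18·6 = 216.
Length 3: M₁..M₃: k=1: 0+648+7·18·18=2916; k=2: 252+0+7·2·18=504 → min 504 | M₂..M₄: k=2: 0+216+18·2·6=432; k=3: 648+0+18·18·6=2592 → min 432.
Length 4: M₁..M₄: k=1: 0+432+7·18·6=1188; k=2: 252+216+7·2·6=552; k=3: 504+0+7·18·6=1260 → min 552.
Optimal order: ((M₁ × M₂) × (M₃ × M₄)) with cost 552.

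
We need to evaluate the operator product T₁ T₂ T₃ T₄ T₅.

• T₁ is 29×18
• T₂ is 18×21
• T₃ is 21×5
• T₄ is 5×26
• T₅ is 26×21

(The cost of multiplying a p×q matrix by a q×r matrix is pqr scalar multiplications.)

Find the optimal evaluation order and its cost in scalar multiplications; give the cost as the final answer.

10275

Adjacent pairs: T₁T₂ = 29·18·21 = 10962; T₂T₃ = 18·21·5 = 1890; T₃T₄ = 21·5·26 = 2730; T₄T₅ = 5·26·21 = 2730.
Length 3: T₁..T₃: k=1: 0+1890+29·18·5=4500; k=2: 10962+0+29·21·5=14007 → min 4500 | T₂..T₄: k=2: 0+2730+18·21·26=12558; k=3: 1890+0+18·5·26=4230 → min 4230 | T₃..T₅: k=3: 0+2730+21·5·21=4935; k=4: 2730+0+21·26·21=14196 → min 4935.
Length 4: T₁..T₄: k=1: 0+4230+29·18·26=17802; k=2: 10962+2730+29·21·26=29526; k=3: 4500+0+29·5·26=8270 → min 8270 | T₂..T₅: k=2: 0+4935+18·21·21=12873; k=3: 1890+2730+18·5·21=6510; k=4: 4230+0+18·26·21=14058 → min 6510.
Length 5: T₁..T₅: k=1: 0+6510+29·18·21=17472; k=2: 10962+4935+29·21·21=28686; k=3: 4500+2730+29·5·21=10275; k=4: 8270+0+29·26·21=24104 → min 10275.
Optimal parenthesization: ((T₁ (T₂ T₃)) (T₄ T₅)) with cost 10275.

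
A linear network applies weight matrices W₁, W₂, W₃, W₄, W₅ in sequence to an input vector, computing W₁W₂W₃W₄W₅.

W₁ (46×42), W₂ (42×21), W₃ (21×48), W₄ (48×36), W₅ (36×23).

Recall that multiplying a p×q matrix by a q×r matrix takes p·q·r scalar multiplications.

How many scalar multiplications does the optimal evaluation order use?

Adjacent pairs: W₁W₂ = 46·42·21 = 40572; W₂W₃ = 42·21·48 = 42336; W₃W₄ = 21·48·36 = 36288; W₄W₅ = 48·36·23 = 39744.
Length 3: W₁..W₃: k=1: 0+42336+46·42·48=135072; k=2: 40572+0+46·21·48=86940 → min 86940 | W₂..W₄: k=2: 0+36288+42·21·36=68040; k=3: 42336+0+42·48·36=114912 → min 68040 | W₃..W₅: k=3: 0+39744+21·48·23=62928; k=4: 36288+0+21·36·23=53676 → min 53676.
Length 4: W₁..W₄: k=1: 0+68040+46·42·36=137592; k=2: 40572+36288+46·21·36=111636; k=3: 86940+0+46·48·36=166428 → min 111636 | W₂..W₅: k=2: 0+53676+42·21·23=73962; k=3: 42336+39744+42·48·23=128448; k=4: 68040+0+42·36·23=102816 → min 73962.
Length 5: W₁..W₅: k=1: 0+73962+46·42·23=118398; k=2: 40572+53676+46·21·23=116466; k=3: 86940+39744+46·48·23=177468; k=4: 111636+0+46·36·23=149724 → min 116466.
Optimal order: ((W₁W₂)((W₃W₄)W₅)) with cost 116466.

116466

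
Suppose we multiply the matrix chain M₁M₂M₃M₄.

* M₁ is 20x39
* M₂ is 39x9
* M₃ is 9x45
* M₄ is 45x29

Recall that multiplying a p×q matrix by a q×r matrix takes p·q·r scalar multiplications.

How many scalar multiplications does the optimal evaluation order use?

Adjacent pairs: M₁M₂ = 20·39·9 = 7020; M₂M₃ = 39·9·45 = 15795; M₃M₄ = 9·45·29 = 11745.
Length 3: M₁..M₃: k=1: 0+15795+20·39·45=50895; k=2: 7020+0+20·9·45=15120 → min 15120 | M₂..M₄: k=2: 0+11745+39·9·29=21924; k=3: 15795+0+39·45·29=66690 → min 21924.
Length 4: M₁..M₄: k=1: 0+21924+20·39·29=44544; k=2: 7020+11745+20·9·29=23985; k=3: 15120+0+20·45·29=41220 → min 23985.
Optimal order: ((M₁M₂)(M₃M₄)) with cost 23985.

23985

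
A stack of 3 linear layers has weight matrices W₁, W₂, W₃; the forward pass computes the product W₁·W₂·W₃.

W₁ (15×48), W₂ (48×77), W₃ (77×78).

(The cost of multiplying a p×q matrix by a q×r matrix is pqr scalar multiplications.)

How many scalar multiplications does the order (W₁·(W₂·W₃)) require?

(W₂·W₃): 48×77 by 77×78 → 48×78, cost 48·77·78 = 288288
(W₁·(W₂·W₃)): 15×48 by 48×78 → 15×78, cost 15·48·78 = 56160; cumulative 344448
Total: 344448 scalar multiplications.

344448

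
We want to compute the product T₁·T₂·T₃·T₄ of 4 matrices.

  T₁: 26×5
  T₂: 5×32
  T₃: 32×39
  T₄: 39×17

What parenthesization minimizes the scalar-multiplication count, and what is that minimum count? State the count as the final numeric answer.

11765

Adjacent pairs: T₁T₂ = 26·5·32 = 4160; T₂T₃ = 5·32·39 = 6240; T₃T₄ = 32·39·17 = 21216.
Length 3: T₁..T₃: k=1: 0+6240+26·5·39=11310; k=2: 4160+0+26·32·39=36608 → min 11310 | T₂..T₄: k=2: 0+21216+5·32·17=23936; k=3: 6240+0+5·39·17=9555 → min 9555.
Length 4: T₁..T₄: k=1: 0+9555+26·5·17=11765; k=2: 4160+21216+26·32·17=39520; k=3: 11310+0+26·39·17=28548 → min 11765.
Optimal parenthesization: (T₁·((T₂·T₃)·T₄)) with cost 11765.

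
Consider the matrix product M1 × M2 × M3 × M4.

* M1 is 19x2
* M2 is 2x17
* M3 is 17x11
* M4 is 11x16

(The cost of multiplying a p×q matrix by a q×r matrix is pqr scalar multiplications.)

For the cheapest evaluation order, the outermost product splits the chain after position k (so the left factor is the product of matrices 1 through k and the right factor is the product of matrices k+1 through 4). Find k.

Adjacent pairs: M1M2 = 19·2·17 = 646; M2M3 = 2·17·11 = 374; M3M4 = 17·11·16 = 2992.
Length 3: M1..M3: k=1: 0+374+19·2·11=792; k=2: 646+0+19·17·11=4199 → min 792 | M2..M4: k=2: 0+2992+2·17·16=3536; k=3: 374+0+2·11·16=726 → min 726.
Top-level splits: k=1: (M1..M1)·(M2..M4) → 0+726+19·2·16 = 1334; k=2: (M1..M2)·(M3..M4) → 646+2992+19·17·16 = 8806; k=3: (M1..M3)·(M4..M4) → 792+0+19·11·16 = 4136.
Best split is after M1, i.e. k = 1.

1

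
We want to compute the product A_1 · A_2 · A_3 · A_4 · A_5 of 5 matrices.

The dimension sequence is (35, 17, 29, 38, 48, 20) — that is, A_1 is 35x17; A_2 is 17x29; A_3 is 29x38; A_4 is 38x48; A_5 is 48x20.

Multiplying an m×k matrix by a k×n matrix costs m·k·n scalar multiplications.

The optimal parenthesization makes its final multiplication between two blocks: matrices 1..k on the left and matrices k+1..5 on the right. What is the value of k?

1

Adjacent pairs: A_1A_2 = 35·17·29 = 17255; A_2A_3 = 17·29·38 = 18734; A_3A_4 = 29·38·48 = 52896; A_4A_5 = 38·48·20 = 36480.
Length 3: A_1..A_3: k=1: 0+18734+35·17·38=41344; k=2: 17255+0+35·29·38=55825 → min 41344 | A_2..A_4: k=2: 0+52896+17·29·48=76560; k=3: 18734+0+17·38·48=49742 → min 49742 | A_3..A_5: k=3: 0+36480+29·38·20=58520; k=4: 52896+0+29·48·20=80736 → min 58520.
Length 4: A_1..A_4: k=1: 0+49742+35·17·48=78302; k=2: 17255+52896+35·29·48=118871; k=3: 41344+0+35·38·48=105184 → min 78302 | A_2..A_5: k=2: 0+58520+17·29·20=68380; k=3: 18734+36480+17·38·20=68134; k=4: 49742+0+17·48·20=66062 → min 66062.
Top-level splits: k=1: (A_1..A_1)·(A_2..A_5) → 0+66062+35·17·20 = 77962; k=2: (A_1..A_2)·(A_3..A_5) → 17255+58520+35·29·20 = 96075; k=3: (A_1..A_3)·(A_4..A_5) → 41344+36480+35·38·20 = 104424; k=4: (A_1..A_4)·(A_5..A_5) → 78302+0+35·48·20 = 111902.
Best split is after A_1, i.e. k = 1.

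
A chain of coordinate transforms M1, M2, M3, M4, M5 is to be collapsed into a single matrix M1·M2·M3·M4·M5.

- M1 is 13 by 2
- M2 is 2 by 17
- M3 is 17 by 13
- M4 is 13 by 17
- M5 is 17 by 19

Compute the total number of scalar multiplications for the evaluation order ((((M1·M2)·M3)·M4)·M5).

(M1·M2): 13×2 by 2×17 → 13×17, cost 13·2·17 = 442
((M1·M2)·M3): 13×17 by 17×13 → 13×13, cost 13·17·13 = 2873; cumulative 3315
(((M1·M2)·M3)·M4): 13×13 by 13×17 → 13×17, cost 13·13·17 = 2873; cumulative 6188
((((M1·M2)·M3)·M4)·M5): 13×17 by 17×19 → 13×19, cost 13·17·19 = 4199; cumulative 10387
Total: 10387 scalar multiplications.

10387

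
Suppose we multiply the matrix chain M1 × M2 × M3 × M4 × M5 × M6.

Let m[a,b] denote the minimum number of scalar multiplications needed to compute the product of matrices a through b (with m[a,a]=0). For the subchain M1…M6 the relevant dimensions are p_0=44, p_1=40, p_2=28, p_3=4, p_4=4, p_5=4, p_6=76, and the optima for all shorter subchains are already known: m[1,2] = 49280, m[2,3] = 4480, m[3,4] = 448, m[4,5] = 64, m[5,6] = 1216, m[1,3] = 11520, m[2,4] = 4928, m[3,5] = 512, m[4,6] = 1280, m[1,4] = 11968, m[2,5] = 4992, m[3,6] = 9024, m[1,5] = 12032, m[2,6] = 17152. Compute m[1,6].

25408

m[1,6] = min over k∈[1,5] of m[1,k]+m[k+1,6]+p_{0}·p_k·p_{6}.
k=1: 0 + 17152 + 44·40·76 = 150912; k=2: 49280 + 9024 + 44·28·76 = 151936; k=3: 11520 + 1280 + 44·4·76 = 26176; k=4: 11968 + 1216 + 44·4·76 = 26560; k=5: 12032 + 0 + 44·4·76 = 25408.
Minimum: 25408 at k=5.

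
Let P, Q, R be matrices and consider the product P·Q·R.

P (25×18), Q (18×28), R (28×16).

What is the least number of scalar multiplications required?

15264

Order (P·(Q·R)): (Q·R): 18×28 by 28×16 → 18×16, cost 18·28·16 = 8064; (P·(Q·R)): 25×18 by 18×16 → 25×16, cost 25·18·16 = 7200; cumulative 15264. Total 15264.
Order ((P·Q)·R): (P·Q): 25×18 by 18×28 → 25×28, cost 25·18·28 = 12600; ((P·Q)·R): 25×28 by 28×16 → 25×16, cost 25·28·16 = 11200; cumulative 23800. Total 23800.
Minimum: 15264.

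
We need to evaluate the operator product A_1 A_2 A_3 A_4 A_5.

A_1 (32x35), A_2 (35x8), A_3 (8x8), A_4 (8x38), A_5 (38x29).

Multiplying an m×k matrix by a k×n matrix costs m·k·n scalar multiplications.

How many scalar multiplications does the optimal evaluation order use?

27056

Adjacent pairs: A_1A_2 = 32·35·8 = 8960; A_2A_3 = 35·8·8 = 2240; A_3A_4 = 8·8·38 = 2432; A_4A_5 = 8·38·29 = 8816.
Length 3: A_1..A_3: k=1: 0+2240+32·35·8=11200; k=2: 8960+0+32·8·8=11008 → min 11008 | A_2..A_4: k=2: 0+2432+35·8·38=13072; k=3: 2240+0+35·8·38=12880 → min 12880 | A_3..A_5: k=3: 0+8816+8·8·29=10672; k=4: 2432+0+8·38·29=11248 → min 10672.
Length 4: A_1..A_4: k=1: 0+12880+32·35·38=55440; k=2: 8960+2432+32·8·38=21120; k=3: 11008+0+32·8·38=20736 → min 20736 | A_2..A_5: k=2: 0+10672+35·8·29=18792; k=3: 2240+8816+35·8·29=19176; k=4: 12880+0+35·38·29=51450 → min 18792.
Length 5: A_1..A_5: k=1: 0+18792+32·35·29=51272; k=2: 8960+10672+32·8·29=27056; k=3: 11008+8816+32·8·29=27248; k=4: 20736+0+32·38·29=56000 → min 27056.
Optimal order: ((A_1 A_2) (A_3 (A_4 A_5))) with cost 27056.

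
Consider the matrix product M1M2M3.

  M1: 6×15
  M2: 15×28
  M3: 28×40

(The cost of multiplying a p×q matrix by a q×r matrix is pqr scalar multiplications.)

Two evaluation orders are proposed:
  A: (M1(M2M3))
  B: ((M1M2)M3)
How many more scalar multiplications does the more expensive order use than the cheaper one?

11160

Order A = (M1(M2M3)): (M2M3): 15×28 by 28×40 → 15×40, cost 15·28·40 = 16800; (M1(M2M3)): 6×15 by 15×40 → 6×40, cost 6·15·40 = 3600; cumulative 20400. Total 20400.
Order B = ((M1M2)M3): (M1M2): 6×15 by 15×28 → 6×28, cost 6·15·28 = 2520; ((M1M2)M3): 6×28 by 28×40 → 6×40, cost 6·28·40 = 6720; cumulative 9240. Total 9240.
Difference: |20400 − 9240| = 11160.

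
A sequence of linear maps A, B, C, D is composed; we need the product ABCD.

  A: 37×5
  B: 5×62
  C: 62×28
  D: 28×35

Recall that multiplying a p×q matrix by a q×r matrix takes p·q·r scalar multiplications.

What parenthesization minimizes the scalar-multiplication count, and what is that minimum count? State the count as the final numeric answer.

20055

Adjacent pairs: AB = 37·5·62 = 11470; BC = 5·62·28 = 8680; CD = 62·28·35 = 60760.
Length 3: A..C: k=1: 0+8680+37·5·28=13860; k=2: 11470+0+37·62·28=75702 → min 13860 | B..D: k=2: 0+60760+5·62·35=71610; k=3: 8680+0+5·28·35=13580 → min 13580.
Length 4: A..D: k=1: 0+13580+37·5·35=20055; k=2: 11470+60760+37·62·35=152520; k=3: 13860+0+37·28·35=50120 → min 20055.
Optimal parenthesization: (A((BC)D)) with cost 20055.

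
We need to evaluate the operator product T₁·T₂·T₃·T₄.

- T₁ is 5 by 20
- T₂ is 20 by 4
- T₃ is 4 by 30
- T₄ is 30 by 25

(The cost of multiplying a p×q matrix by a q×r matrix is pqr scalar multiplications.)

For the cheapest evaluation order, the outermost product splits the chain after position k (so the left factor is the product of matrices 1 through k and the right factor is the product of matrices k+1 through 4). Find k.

2

Adjacent pairs: T₁T₂ = 5·20·4 = 400; T₂T₃ = 20·4·30 = 2400; T₃T₄ = 4·30·25 = 3000.
Length 3: T₁..T₃: k=1: 0+2400+5·20·30=5400; k=2: 400+0+5·4·30=1000 → min 1000 | T₂..T₄: k=2: 0+3000+20·4·25=5000; k=3: 2400+0+20·30·25=17400 → min 5000.
Top-level splits: k=1: (T₁..T₁)·(T₂..T₄) → 0+5000+5·20·25 = 7500; k=2: (T₁..T₂)·(T₃..T₄) → 400+3000+5·4·25 = 3900; k=3: (T₁..T₃)·(T₄..T₄) → 1000+0+5·30·25 = 4750.
Best split is after T₂, i.e. k = 2.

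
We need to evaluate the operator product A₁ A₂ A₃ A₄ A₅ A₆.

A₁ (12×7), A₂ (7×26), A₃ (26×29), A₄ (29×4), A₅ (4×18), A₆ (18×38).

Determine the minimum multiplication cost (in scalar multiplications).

Adjacent pairs: A₁A₂ = 12·7·26 = 2184; A₂A₃ = 7·26·29 = 5278; A₃A₄ = 26·29·4 = 3016; A₄A₅ = 29·4·18 = 2088; A₅A₆ = 4·18·38 = 2736.
Length 3: A₁..A₃: k=1: 0+5278+12·7·29=7714; k=2: 2184+0+12·26·29=11232 → min 7714 | A₂..A₄: k=2: 0+3016+7·26·4=3744; k=3: 5278+0+7·29·4=6090 → min 3744 | A₃..A₅: k=3: 0+2088+26·29·18=15660; k=4: 3016+0+26·4·18=4888 → min 4888 | A₄..A₆: k=4: 0+2736+29·4·38=7144; k=5: 2088+0+29·18·38=21924 → min 7144.
Length 4: A₁..A₄: k=1: 0+3744+12·7·4=4080; k=2: 2184+3016+12·26·4=6448; k=3: 7714+0+12·29·4=9106 → min 4080 | A₂..A₅: k=2: 0+4888+7·26·18=8164; k=3: 5278+2088+7·29·18=11020; k=4: 3744+0+7·4·18=4248 → min 4248 | A₃..A₆: k=3: 0+7144+26·29·38=35796; k=4: 3016+2736+26·4·38=9704; k=5: 4888+0+26·18·38=22672 → min 9704.
Length 5: A₁..A₅: k=1: 0+4248+12·7·18=5760; k=2: 2184+4888+12·26·18=12688; k=3: 7714+2088+12·29·18=16066; k=4: 4080+0+12·4·18=4944 → min 4944 | A₂..A₆: k=2: 0+9704+7·26·38=16620; k=3: 5278+7144+7·29·38=20136; k=4: 3744+2736+7·4·38=7544; k=5: 4248+0+7·18·38=9036 → min 7544.
Length 6: A₁..A₆: k=1: 0+7544+12·7·38=10736; k=2: 2184+9704+12·26·38=23744; k=3: 7714+7144+12·29·38=28082; k=4: 4080+2736+12·4·38=8640; k=5: 4944+0+12·18·38=13152 → min 8640.
Optimal order: ((A₁ (A₂ (A₃ A₄))) (A₅ A₆)) with cost 8640.

8640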